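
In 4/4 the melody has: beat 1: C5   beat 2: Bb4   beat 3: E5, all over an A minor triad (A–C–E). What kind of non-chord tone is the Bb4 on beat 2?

Escape tone.

The harmony at that moment is A minor triad (A, C, E); Bb4 is not a chord tone.
It is approached by step down from C5 and left by leap up to E5.
Step in, leap out, on a weak beat — an escape tone.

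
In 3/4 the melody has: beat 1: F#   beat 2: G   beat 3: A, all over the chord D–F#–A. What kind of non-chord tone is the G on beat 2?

Passing tone.

The harmony at that moment is D major triad (D, F#, A); G is not a chord tone.
It is approached by step up from F# and left by step up to A.
Step in, step out in the same direction — a passing tone.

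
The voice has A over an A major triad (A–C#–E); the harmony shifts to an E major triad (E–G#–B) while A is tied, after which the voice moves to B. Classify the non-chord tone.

A is a retardation.

The harmony at that moment is E major triad (E, G#, B); A is not a chord tone.
It is held over (the same pitch as the preceding A) and left by step up to B.
Held over from the previous chord and resolving up by step — a retardation.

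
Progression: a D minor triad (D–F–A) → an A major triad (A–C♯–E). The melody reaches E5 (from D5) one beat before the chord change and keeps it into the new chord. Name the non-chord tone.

The harmony at that moment is D minor triad (D, F, A); E5 is not a chord tone.
It is approached by step up from D5 and then sustained as the same pitch into the next harmony.
Arriving early and becoming a chord tone when the harmony changes — an anticipation.

E5 is an anticipation.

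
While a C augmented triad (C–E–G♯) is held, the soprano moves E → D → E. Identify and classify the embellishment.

The harmony at that moment is C augmented triad (C, E, G♯); D is not a chord tone.
It is approached by step down from E and left by step up to E.
Step away and step back to the same note — a neighbor tone (lower neighbor).

D is a neighbor tone.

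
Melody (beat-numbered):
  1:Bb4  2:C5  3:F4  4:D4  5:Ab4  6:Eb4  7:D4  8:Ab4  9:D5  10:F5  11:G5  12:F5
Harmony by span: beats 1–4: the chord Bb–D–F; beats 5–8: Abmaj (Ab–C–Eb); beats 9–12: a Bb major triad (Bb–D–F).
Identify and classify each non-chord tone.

The harmony at that moment is Bb major triad (Bb, D, F); C5 is not a chord tone.
It is approached by step up from Bb4 and left by leap down to F4.
Step in, leap out — an escape tone.
The harmony at that moment is Ab major triad (Ab, C, Eb); D4 is not a chord tone.
It is approached by step down from Eb4 and left by leap up to Ab4.
Step in, leap out — an escape tone.
The harmony at that moment is Bb major triad (Bb, D, F); G5 is not a chord tone.
It is approached by step up from F5 and left by step down to F5.
Step away and step back to the same note — a neighbor tone (upper neighbor).

C5 (beat 2) — escape tone; D4 (beat 7) — escape tone; G5 (beat 11) — neighbor tone.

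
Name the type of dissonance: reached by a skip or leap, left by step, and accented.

Appoggiatura.

Approach: by leap. Departure: by step. Metric position: strong.
Leap in, step out, in a metrically strong position — an appoggiatura. (It is the mirror image of the escape tone, which steps in and leaps out from a weak position.)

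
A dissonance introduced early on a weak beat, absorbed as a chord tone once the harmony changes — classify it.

Anticipation.

Approach: ahead of the chord change (typically by step), so it is dissonant against the current harmony. Departure: none — the same pitch is restated or held and is a chord tone of the new harmony.
Dissonant first, consonant once the harmony catches up: the note simply arrives early — an anticipation. (The reverse timing, consonant first and dissonant after the change, would be a suspension or retardation.)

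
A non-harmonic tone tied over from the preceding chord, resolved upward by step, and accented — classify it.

Retardation.

Approach: by preparation — the pitch is first a chord tone, then held (tied or repeated) while the harmony changes under it. Departure: up by step. Metric position: strong.
A prepared dissonance that resolves upward by step — a retardation. (The same figure resolving downward would be a suspension.)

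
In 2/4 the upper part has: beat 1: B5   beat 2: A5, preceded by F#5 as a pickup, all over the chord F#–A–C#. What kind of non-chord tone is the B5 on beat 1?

Appoggiatura.

The harmony at that moment is F# minor triad (F#, A, C#); B5 is not a chord tone.
It is approached by leap up from F#5 and left by step down to A5.
Leap in, step out, metrically accented — an appoggiatura.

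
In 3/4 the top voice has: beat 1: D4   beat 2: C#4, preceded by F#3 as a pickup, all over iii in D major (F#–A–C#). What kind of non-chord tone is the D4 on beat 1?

Appoggiatura.

The harmony at that moment is F# minor triad (F#, A, C#); D4 is not a chord tone.
It is approached by leap up from F#3 and left by step down to C#4.
Leap in, step out, metrically accented — an appoggiatura.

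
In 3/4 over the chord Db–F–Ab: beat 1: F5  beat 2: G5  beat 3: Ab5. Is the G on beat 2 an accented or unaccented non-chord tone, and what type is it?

The harmony at that moment is Db major triad (Db, F, Ab); G5 is not a chord tone.
It is approached by step up from F5 and left by step up to Ab5.
Step in, step out in the same direction — a passing tone.
It falls on a weak beat, so it is unaccented.

Unaccented passing tone.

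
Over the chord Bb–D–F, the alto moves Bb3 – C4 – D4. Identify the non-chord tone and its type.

C4 is a passing tone.

The harmony at that moment is Bb major triad (Bb, D, F); C4 is not a chord tone.
It is approached by step up from Bb3 and left by step up to D4.
Step in, step out in the same direction — a passing tone.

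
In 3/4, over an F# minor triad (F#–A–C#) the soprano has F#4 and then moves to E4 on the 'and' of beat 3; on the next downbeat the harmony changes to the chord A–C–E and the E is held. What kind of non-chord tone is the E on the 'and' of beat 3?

Anticipation.

The harmony at that moment is F# minor triad (F#, A, C#); E4 is not a chord tone.
It is approached by step down from F#4 and then sustained as the same pitch into the next harmony.
Arriving early and becoming a chord tone when the harmony changes — an anticipation.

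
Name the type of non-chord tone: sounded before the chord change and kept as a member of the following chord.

Anticipation.

Approach: ahead of the chord change (typically by step), so it is dissonant against the current harmony. Departure: none — the same pitch is restated or held and is a chord tone of the new harmony.
Dissonant first, consonant once the harmony catches up: the note simply arrives early — an anticipation. (The reverse timing, consonant first and dissonant after the change, would be a suspension or retardation.)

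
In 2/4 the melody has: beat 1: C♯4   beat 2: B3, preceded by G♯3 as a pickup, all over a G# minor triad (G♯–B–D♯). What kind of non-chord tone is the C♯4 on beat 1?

Appoggiatura.

The harmony at that moment is G♯ minor triad (G♯, B, D♯); C♯4 is not a chord tone.
It is approached by leap up from G♯3 and left by step down to B3.
Leap in, step out, metrically accented — an appoggiatura.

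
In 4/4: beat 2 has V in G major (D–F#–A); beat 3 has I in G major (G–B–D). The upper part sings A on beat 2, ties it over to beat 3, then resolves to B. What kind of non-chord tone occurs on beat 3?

The harmony at that moment is G major triad (G, B, D); A is not a chord tone.
It is held over (the same pitch as the preceding A) and left by step up to B.
Held over from the previous chord and resolving up by step — a retardation.

Retardation.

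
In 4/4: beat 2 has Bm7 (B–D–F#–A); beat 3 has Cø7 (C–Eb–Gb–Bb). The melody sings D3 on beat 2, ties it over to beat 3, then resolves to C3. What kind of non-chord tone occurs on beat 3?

Suspension.

The harmony at that moment is C half-diminished seventh chord (C, Eb, Gb, Bb); D3 is not a chord tone.
It is held over (the same pitch as the preceding D3) and left by step down to C3.
Held over from the previous chord and resolving down by step — a suspension.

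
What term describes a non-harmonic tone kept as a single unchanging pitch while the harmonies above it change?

Approach: none. Departure: none — a single pitch is sustained while the chords change around it, passing through harmonies that do not contain it.
No melodic motion at all; the dissonance is created entirely by the moving harmonies against the stationary note — a pedal tone (pedal point).

Pedal tone.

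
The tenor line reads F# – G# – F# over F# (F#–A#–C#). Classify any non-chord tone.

The harmony at that moment is F# major triad (F#, A#, C#); G# is not a chord tone.
It is approached by step up from F# and left by step down to F#.
Step away and step back to the same note — a neighbor tone (upper neighbor).

G# is a neighbor tone.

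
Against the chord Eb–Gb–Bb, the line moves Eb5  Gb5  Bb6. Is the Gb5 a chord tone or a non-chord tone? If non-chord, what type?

Eb minor triad contains Eb, Gb, Bb; Gb is the third, so it is a chord tone.

Chord tone (the third of Eb minor triad).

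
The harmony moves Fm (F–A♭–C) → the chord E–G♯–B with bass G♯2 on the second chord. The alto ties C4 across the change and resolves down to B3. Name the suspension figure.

4–3 suspension.

At the second chord the bass is G♯2. The suspended C4 lies a fourth above the bass; after resolving down by step to B3, the interval above the bass becomes a third.
Suspension figures are named by those two intervals: 4–3.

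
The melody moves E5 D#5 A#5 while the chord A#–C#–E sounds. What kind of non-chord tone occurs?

D#5 is an escape tone.

The harmony at that moment is A# diminished triad (A#, C#, E); D#5 is not a chord tone.
It is approached by step down from E5 and left by leap up to A#5.
Step in, leap out — an escape tone.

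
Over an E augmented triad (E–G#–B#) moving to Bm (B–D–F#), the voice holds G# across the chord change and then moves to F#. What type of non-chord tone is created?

G# is a suspension.

The harmony at that moment is B minor triad (B, D, F#); G# is not a chord tone.
It is held over (the same pitch as the preceding G#) and left by step down to F#.
Held over from the previous chord and resolving down by step — a suspension.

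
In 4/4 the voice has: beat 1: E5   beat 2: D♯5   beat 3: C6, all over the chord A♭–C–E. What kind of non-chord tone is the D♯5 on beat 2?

Escape tone.

The harmony at that moment is A♭ augmented triad (A♭, C, E); D♯5 is not a chord tone.
It is approached by step down from E5 and left by leap up to C6.
Step in, leap out, on a weak beat — an escape tone.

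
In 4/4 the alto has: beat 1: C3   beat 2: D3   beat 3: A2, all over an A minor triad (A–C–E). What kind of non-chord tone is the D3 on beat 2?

Escape tone.

The harmony at that moment is A minor triad (A, C, E); D3 is not a chord tone.
It is approached by step up from C3 and left by leap down to A2.
Step in, leap out, on a weak beat — an escape tone.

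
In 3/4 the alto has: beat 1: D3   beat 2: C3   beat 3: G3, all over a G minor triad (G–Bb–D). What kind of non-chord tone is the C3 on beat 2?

The harmony at that moment is G minor triad (G, Bb, D); C3 is not a chord tone.
It is approached by step down from D3 and left by leap up to G3.
Step in, leap out, on a weak beat — an escape tone.

Escape tone.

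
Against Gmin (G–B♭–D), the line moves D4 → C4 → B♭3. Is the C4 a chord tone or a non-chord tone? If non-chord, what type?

Non-chord tone — a passing tone.

The harmony at that moment is G minor triad (G, B♭, D); C4 is not a chord tone.
It is approached by step down from D4 and left by step down to B♭3.
Step in, step out in the same direction — a passing tone.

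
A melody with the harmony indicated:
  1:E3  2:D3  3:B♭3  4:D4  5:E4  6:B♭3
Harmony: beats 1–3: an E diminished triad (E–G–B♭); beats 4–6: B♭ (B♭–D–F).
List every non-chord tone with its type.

The harmony at that moment is E diminished triad (E, G, B♭); D3 is not a chord tone.
It is approached by step down from E3 and left by leap up to B♭3.
Step in, leap out — an escape tone.
The harmony at that moment is B♭ major triad (B♭, D, F); E4 is not a chord tone.
It is approached by step up from D4 and left by leap down to B♭3.
Step in, leap out — an escape tone.

D3 (beat 2) — escape tone; E4 (beat 5) — escape tone.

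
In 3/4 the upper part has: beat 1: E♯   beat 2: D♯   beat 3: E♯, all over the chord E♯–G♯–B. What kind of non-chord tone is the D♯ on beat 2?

The harmony at that moment is E♯ diminished triad (E♯, G♯, B); D♯ is not a chord tone.
It is approached by step down from E♯ and left by step up to E♯.
Step away and step back to the same note — a neighbor tone (lower neighbor).

Lower neighbor tone.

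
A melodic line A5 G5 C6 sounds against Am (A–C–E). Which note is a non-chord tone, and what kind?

G5 is an escape tone.

The harmony at that moment is A minor triad (A, C, E); G5 is not a chord tone.
It is approached by step down from A5 and left by leap up to C6.
Step in, leap out — an escape tone.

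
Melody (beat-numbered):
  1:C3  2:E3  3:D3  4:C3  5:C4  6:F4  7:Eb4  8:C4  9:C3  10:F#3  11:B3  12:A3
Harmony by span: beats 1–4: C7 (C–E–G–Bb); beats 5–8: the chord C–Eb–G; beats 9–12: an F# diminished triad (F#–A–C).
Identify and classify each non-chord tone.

The harmony at that moment is C dominant seventh chord (C, E, G, Bb); D3 is not a chord tone.
It is approached by step down from E3 and left by step down to C3.
Step in, step out in the same direction — a passing tone.
The harmony at that moment is C minor triad (C, Eb, G); F4 is not a chord tone.
It is approached by leap up from C4 and left by step down to Eb4.
Leap in, step out — an appoggiatura.
The harmony at that moment is F# diminished triad (F#, A, C); B3 is not a chord tone.
It is approached by leap up from F#3 and left by step down to A3.
Leap in, step out — an appoggiatura.

D3 (beat 3) — passing tone; F4 (beat 6) — appoggiatura; B3 (beat 11) — appoggiatura.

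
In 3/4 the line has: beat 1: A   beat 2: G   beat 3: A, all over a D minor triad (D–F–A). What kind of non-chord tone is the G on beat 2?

The harmony at that moment is D minor triad (D, F, A); G is not a chord tone.
It is approached by step down from A and left by step up to A.
Step away and step back to the same note — a neighbor tone (lower neighbor).

Lower neighbor tone.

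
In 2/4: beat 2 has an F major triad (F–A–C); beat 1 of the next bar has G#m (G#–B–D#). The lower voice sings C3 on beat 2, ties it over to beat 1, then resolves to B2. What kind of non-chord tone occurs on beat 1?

Suspension.

The harmony at that moment is G# minor triad (G#, B, D#); C3 is not a chord tone.
It is held over (the same pitch as the preceding C3) and left by step down to B2.
Held over from the previous chord and resolving down by step — a suspension.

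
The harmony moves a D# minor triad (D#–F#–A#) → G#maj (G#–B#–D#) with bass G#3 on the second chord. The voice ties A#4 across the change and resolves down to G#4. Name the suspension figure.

At the second chord the bass is G#3. The suspended A#4 lies a ninth above the bass; after resolving down by step to G#4, the interval above the bass becomes an octave.
Suspension figures are named by those two intervals: 9–8.

9–8 suspension.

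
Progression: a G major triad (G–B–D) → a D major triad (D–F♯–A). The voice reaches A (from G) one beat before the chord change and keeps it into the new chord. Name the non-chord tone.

A is an anticipation.

The harmony at that moment is G major triad (G, B, D); A is not a chord tone.
It is approached by step up from G and then sustained as the same pitch into the next harmony.
Arriving early and becoming a chord tone when the harmony changes — an anticipation.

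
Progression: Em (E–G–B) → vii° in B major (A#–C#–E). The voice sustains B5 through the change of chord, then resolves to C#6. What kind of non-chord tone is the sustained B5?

B5 is a retardation.

The harmony at that moment is A# diminished triad (A#, C#, E); B5 is not a chord tone.
It is held over (the same pitch as the preceding B5) and left by step up to C#6.
Held over from the previous chord and resolving up by step — a retardation.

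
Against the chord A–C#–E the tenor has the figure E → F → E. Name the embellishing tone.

F is a neighbor tone.

The harmony at that moment is A major triad (A, C#, E); F is not a chord tone.
It is approached by step up from E and left by step down to E.
Step away and step back to the same note — a neighbor tone (upper neighbor).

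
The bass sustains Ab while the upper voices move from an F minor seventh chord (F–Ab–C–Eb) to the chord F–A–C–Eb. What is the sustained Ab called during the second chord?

Pedal tone (pedal point).

The harmony at that moment is F dominant seventh chord (F, A, C, Eb); Ab is not a chord tone.
It is held over (the same pitch as the preceding Ab) and then sustained as the same pitch into the next harmony.
Sustained through a change of harmony — a pedal tone.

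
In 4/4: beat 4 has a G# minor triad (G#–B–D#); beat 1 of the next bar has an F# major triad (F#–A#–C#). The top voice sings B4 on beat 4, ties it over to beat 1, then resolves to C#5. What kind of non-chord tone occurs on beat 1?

The harmony at that moment is F# major triad (F#, A#, C#); B4 is not a chord tone.
It is held over (the same pitch as the preceding B4) and left by step up to C#5.
Held over from the previous chord and resolving up by step — a retardation.

Retardation.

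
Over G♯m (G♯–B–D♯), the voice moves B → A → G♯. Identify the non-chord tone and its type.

The harmony at that moment is G♯ minor triad (G♯, B, D♯); A is not a chord tone.
It is approached by step down from B and left by step down to G♯.
Step in, step out in the same direction — a passing tone.

A is a passing tone.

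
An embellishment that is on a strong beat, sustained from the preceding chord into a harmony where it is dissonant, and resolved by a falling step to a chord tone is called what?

Suspension.

Approach: by preparation — the pitch is first a chord tone, then held (tied or repeated) while the harmony changes under it. Departure: down by step. Metric position: strong.
A prepared dissonance that resolves downward by step — a suspension. (The same figure resolving upward would be a retardation.)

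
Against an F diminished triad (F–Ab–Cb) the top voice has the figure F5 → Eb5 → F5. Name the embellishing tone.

The harmony at that moment is F diminished triad (F, Ab, Cb); Eb5 is not a chord tone.
It is approached by step down from F5 and left by step up to F5.
Step away and step back to the same note — a neighbor tone (lower neighbor).

Eb5 is a neighbor tone.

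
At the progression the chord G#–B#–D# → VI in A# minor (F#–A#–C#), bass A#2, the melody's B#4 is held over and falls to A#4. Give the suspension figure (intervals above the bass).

9–8 suspension.

At the second chord the bass is A#2. The suspended B#4 lies a ninth above the bass; after resolving down by step to A#4, the interval above the bass becomes an octave.
Suspension figures are named by those two intervals: 9–8.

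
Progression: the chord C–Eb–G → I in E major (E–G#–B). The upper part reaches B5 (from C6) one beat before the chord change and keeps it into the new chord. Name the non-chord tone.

B5 is an anticipation.

The harmony at that moment is C minor triad (C, Eb, G); B5 is not a chord tone.
It is approached by step down from C6 and then sustained as the same pitch into the next harmony.
Arriving early and becoming a chord tone when the harmony changes — an anticipation.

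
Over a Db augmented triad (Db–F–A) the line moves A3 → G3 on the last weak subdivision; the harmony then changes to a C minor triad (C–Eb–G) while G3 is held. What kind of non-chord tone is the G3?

The harmony at that moment is Db augmented triad (Db, F, A); G3 is not a chord tone.
It is approached by step down from A3 and then sustained as the same pitch into the next harmony.
Arriving early and becoming a chord tone when the harmony changes — an anticipation.

G3 is an anticipation.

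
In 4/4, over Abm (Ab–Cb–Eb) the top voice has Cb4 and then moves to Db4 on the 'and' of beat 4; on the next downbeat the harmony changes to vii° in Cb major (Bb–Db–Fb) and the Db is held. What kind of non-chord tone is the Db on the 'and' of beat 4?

Anticipation.

The harmony at that moment is Ab minor triad (Ab, Cb, Eb); Db4 is not a chord tone.
It is approached by step up from Cb4 and then sustained as the same pitch into the next harmony.
Arriving early and becoming a chord tone when the harmony changes — an anticipation.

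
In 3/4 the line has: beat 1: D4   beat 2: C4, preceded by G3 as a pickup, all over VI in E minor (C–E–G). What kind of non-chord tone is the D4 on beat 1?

Appoggiatura.

The harmony at that moment is C major triad (C, E, G); D4 is not a chord tone.
It is approached by leap up from G3 and left by step down to C4.
Leap in, step out, metrically accented — an appoggiatura.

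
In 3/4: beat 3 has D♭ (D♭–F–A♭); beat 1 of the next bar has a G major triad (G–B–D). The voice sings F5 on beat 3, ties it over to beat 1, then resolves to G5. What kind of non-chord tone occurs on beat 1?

Retardation.

The harmony at that moment is G major triad (G, B, D); F5 is not a chord tone.
It is held over (the same pitch as the preceding F5) and left by step up to G5.
Held over from the previous chord and resolving up by step — a retardation.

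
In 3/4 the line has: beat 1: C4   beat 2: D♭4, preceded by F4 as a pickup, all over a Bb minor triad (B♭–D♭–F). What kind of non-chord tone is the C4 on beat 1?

The harmony at that moment is B♭ minor triad (B♭, D♭, F); C4 is not a chord tone.
It is approached by leap down from F4 and left by step up to D♭4.
Leap in, step out, metrically accented — an appoggiatura.

Appoggiatura.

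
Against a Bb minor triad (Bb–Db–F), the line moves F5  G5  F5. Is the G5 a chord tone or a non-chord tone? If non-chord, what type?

The harmony at that moment is Bb minor triad (Bb, Db, F); G5 is not a chord tone.
It is approached by step up from F5 and left by step down to F5.
Step away and step back to the same note — a neighbor tone (upper neighbor).

Non-chord tone — a neighbor tone.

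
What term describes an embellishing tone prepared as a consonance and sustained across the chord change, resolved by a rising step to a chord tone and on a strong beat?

Retardation.

Approach: by preparation — the pitch is first a chord tone, then held (tied or repeated) while the harmony changes under it. Departure: up by step. Metric position: strong.
A prepared dissonance that resolves upward by step — a retardation. (The same figure resolving downward would be a suspension.)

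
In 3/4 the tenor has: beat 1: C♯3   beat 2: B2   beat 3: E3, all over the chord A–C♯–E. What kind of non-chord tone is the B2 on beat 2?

The harmony at that moment is A major triad (A, C♯, E); B2 is not a chord tone.
It is approached by step down from C♯3 and left by leap up to E3.
Step in, leap out, on a weak beat — an escape tone.

Escape tone.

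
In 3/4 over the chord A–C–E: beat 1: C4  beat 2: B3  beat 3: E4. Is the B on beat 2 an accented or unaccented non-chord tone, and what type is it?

The harmony at that moment is A minor triad (A, C, E); B3 is not a chord tone.
It is approached by step down from C4 and left by leap up to E4.
Step in, leap out — an escape tone.
It falls on a weak beat, so it is unaccented.

Unaccented escape tone.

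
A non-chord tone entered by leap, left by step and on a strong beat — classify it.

Approach: by leap. Departure: by step. Metric position: strong.
Leap in, step out, in a metrically strong position — an appoggiatura. (It is the mirror image of the escape tone, which steps in and leaps out from a weak position.)

Appoggiatura.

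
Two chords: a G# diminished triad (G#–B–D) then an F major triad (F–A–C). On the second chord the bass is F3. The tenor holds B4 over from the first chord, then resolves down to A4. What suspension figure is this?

At the second chord the bass is F3. The suspended B4 lies a fourth above the bass; after resolving down by step to A4, the interval above the bass becomes a third.
Suspension figures are named by those two intervals: 4–3.

4–3 suspension.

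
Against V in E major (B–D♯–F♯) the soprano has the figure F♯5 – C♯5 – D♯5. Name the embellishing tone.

The harmony at that moment is B major triad (B, D♯, F♯); C♯5 is not a chord tone.
It is approached by leap down from F♯5 and left by step up to D♯5.
Leap in, step out — an appoggiatura.

C♯5 is an appoggiatura.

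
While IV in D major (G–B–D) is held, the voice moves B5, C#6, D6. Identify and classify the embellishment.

The harmony at that moment is G major triad (G, B, D); C#6 is not a chord tone.
It is approached by step up from B5 and left by step up to D6.
Step in, step out in the same direction — a passing tone.

C#6 is a passing tone.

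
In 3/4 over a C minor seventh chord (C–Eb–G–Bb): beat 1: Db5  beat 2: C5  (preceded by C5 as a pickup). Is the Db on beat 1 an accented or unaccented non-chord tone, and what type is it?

Accented neighbor tone.

The harmony at that moment is C minor seventh chord (C, Eb, G, Bb); Db5 is not a chord tone.
It is approached by step up from C5 and left by step down to C5.
Step away and step back to the same note — a neighbor tone (upper neighbor).
It falls on the downbeat, so it is accented.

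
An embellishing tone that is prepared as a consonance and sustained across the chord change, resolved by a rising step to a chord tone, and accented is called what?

Retardation.

Approach: by preparation — the pitch is first a chord tone, then held (tied or repeated) while the harmony changes under it. Departure: up by step. Metric position: strong.
A prepared dissonance that resolves upward by step — a retardation. (The same figure resolving downward would be a suspension.)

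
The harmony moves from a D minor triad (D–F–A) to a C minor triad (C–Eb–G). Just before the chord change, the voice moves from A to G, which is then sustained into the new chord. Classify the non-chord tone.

The harmony at that moment is D minor triad (D, F, A); G is not a chord tone.
It is approached by step down from A and then sustained as the same pitch into the next harmony.
Arriving early and becoming a chord tone when the harmony changes — an anticipation.

G is an anticipation.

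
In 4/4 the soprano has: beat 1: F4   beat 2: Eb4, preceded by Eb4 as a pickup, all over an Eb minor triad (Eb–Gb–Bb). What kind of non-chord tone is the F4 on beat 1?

The harmony at that moment is Eb minor triad (Eb, Gb, Bb); F4 is not a chord tone.
It is approached by step up from Eb4 and left by step down to Eb4.
Step away and step back to the same note — a neighbor tone (upper neighbor).

Upper neighbor tone.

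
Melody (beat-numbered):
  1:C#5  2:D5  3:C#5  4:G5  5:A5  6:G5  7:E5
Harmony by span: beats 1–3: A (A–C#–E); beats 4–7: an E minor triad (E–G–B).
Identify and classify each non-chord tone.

The harmony at that moment is A major triad (A, C#, E); D5 is not a chord tone.
It is approached by step up from C#5 and left by step down to C#5.
Step away and step back to the same note — a neighbor tone (upper neighbor).
The harmony at that moment is E minor triad (E, G, B); A5 is not a chord tone.
It is approached by step up from G5 and left by step down to G5.
Step away and step back to the same note — a neighbor tone (upper neighbor).

D5 (beat 2) — neighbor tone; A5 (beat 5) — neighbor tone.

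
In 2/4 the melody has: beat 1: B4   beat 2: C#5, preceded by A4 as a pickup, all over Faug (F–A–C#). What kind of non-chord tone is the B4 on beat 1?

The harmony at that moment is F augmented triad (F, A, C#); B4 is not a chord tone.
It is approached by step up from A4 and left by step up to C#5.
Step in, step out in the same direction — a passing tone.

Passing tone.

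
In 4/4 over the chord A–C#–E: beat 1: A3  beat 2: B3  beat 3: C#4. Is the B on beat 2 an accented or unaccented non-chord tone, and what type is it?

The harmony at that moment is A major triad (A, C#, E); B3 is not a chord tone.
It is approached by step up from A3 and left by step up to C#4.
Step in, step out in the same direction — a passing tone.
It falls on a weak beat, so it is unaccented.

Unaccented passing tone.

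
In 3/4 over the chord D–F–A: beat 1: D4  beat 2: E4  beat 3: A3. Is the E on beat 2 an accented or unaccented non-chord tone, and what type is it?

The harmony at that moment is D minor triad (D, F, A); E4 is not a chord tone.
It is approached by step up from D4 and left by leap down to A3.
Step in, leap out — an escape tone.
It falls on a weak beat, so it is unaccented.

Unaccented escape tone.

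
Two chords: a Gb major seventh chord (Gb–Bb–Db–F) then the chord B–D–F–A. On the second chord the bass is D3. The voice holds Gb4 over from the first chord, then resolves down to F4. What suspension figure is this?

4–3 suspension.

At the second chord the bass is D3. The suspended Gb4 lies a fourth above the bass; after resolving down by step to F4, the interval above the bass becomes a third.
Suspension figures are named by those two intervals: 4–3.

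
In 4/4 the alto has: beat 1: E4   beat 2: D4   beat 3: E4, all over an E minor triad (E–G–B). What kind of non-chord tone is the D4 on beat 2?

Lower neighbor tone.

The harmony at that moment is E minor triad (E, G, B); D4 is not a chord tone.
It is approached by step down from E4 and left by step up to E4.
Step away and step back to the same note — a neighbor tone (lower neighbor).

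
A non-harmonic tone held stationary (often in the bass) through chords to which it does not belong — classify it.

Approach: none. Departure: none — a single pitch is sustained while the chords change around it, passing through harmonies that do not contain it.
No melodic motion at all; the dissonance is created entirely by the moving harmonies against the stationary note — a pedal tone (pedal point).

Pedal tone.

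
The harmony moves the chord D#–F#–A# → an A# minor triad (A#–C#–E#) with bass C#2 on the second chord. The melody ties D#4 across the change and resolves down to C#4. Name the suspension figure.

9–8 suspension.

At the second chord the bass is C#2. The suspended D#4 lies a ninth above the bass; after resolving down by step to C#4, the interval above the bass becomes an octave.
Suspension figures are named by those two intervals: 9–8.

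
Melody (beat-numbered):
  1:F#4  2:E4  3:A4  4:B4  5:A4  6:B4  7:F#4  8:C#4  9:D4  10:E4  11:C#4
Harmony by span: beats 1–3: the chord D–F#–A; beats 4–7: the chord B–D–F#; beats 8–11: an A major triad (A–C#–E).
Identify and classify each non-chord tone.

E4 (beat 2) — escape tone; A4 (beat 5) — neighbor tone; D4 (beat 9) — passing tone.

The harmony at that moment is D major triad (D, F#, A); E4 is not a chord tone.
It is approached by step down from F#4 and left by leap up to A4.
Step in, leap out — an escape tone.
The harmony at that moment is B minor triad (B, D, F#); A4 is not a chord tone.
It is approached by step down from B4 and left by step up to B4.
Step away and step back to the same note — a neighbor tone (lower neighbor).
The harmony at that moment is A major triad (A, C#, E); D4 is not a chord tone.
It is approached by step up from C#4 and left by step up to E4.
Step in, step out in the same direction — a passing tone.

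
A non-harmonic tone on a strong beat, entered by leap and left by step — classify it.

Approach: by leap. Departure: by step. Metric position: strong.
Leap in, step out, in a metrically strong position — an appoggiatura. (It is the mirror image of the escape tone, which steps in and leaps out from a weak position.)

Appoggiatura.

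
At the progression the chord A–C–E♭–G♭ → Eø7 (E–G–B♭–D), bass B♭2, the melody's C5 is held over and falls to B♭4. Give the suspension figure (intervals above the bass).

9–8 suspension.

At the second chord the bass is B♭2. The suspended C5 lies a ninth above the bass; after resolving down by step to B♭4, the interval above the bass becomes an octave.
Suspension figures are named by those two intervals: 9–8.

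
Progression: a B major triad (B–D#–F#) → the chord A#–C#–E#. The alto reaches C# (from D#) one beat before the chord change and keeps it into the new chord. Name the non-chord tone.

C# is an anticipation.

The harmony at that moment is B major triad (B, D#, F#); C# is not a chord tone.
It is approached by step down from D# and then sustained as the same pitch into the next harmony.
Arriving early and becoming a chord tone when the harmony changes — an anticipation.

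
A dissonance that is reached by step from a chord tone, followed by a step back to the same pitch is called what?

Neighbor tone.

Approach: by step. Departure: by step in the opposite direction, back to the starting pitch.
Stepwise on both sides but reversing to return to the same chord tone — a neighbor tone. (Had it continued onward in the same direction it would be a passing tone instead.)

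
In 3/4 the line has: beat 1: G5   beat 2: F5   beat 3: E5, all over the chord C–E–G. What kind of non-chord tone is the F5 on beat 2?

The harmony at that moment is C major triad (C, E, G); F5 is not a chord tone.
It is approached by step down from G5 and left by step down to E5.
Step in, step out in the same direction — a passing tone.

Passing tone.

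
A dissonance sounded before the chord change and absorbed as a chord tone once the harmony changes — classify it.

Anticipation.

Approach: ahead of the chord change (typically by step), so it is dissonant against the current harmony. Departure: none — the same pitch is restated or held and is a chord tone of the new harmony.
Dissonant first, consonant once the harmony catches up: the note simply arrives early — an anticipation. (The reverse timing, consonant first and dissonant after the change, would be a suspension or retardation.)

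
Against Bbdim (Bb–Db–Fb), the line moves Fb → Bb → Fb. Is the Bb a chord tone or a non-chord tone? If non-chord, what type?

Bb diminished triad contains Bb, Db, Fb; Bb is the root, so it is a chord tone.

Chord tone (the root of Bb diminished triad).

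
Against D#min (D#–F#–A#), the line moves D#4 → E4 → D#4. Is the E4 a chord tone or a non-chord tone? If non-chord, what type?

The harmony at that moment is D# minor triad (D#, F#, A#); E4 is not a chord tone.
It is approached by step up from D#4 and left by step down to D#4.
Step away and step back to the same note — a neighbor tone (upper neighbor).

Non-chord tone — a neighbor tone.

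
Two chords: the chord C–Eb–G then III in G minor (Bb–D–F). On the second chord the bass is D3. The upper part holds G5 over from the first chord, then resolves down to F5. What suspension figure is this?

At the second chord the bass is D3. The suspended G5 lies a fourth above the bass; after resolving down by step to F5, the interval above the bass becomes a third.
Suspension figures are named by those two intervals: 4–3.

4–3 suspension.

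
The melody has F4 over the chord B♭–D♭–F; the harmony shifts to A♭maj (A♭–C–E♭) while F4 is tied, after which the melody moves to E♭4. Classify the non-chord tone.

The harmony at that moment is A♭ major triad (A♭, C, E♭); F4 is not a chord tone.
It is held over (the same pitch as the preceding F4) and left by step down to E♭4.
Held over from the previous chord and resolving down by step — a suspension.

F4 is a suspension.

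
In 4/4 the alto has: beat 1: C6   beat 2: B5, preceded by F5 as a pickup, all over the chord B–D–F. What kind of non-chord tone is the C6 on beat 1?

Appoggiatura.

The harmony at that moment is B diminished triad (B, D, F); C6 is not a chord tone.
It is approached by leap up from F5 and left by step down to B5.
Leap in, step out, metrically accented — an appoggiatura.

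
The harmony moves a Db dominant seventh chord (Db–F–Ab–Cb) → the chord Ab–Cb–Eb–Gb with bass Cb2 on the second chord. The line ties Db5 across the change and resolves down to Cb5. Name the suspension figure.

At the second chord the bass is Cb2. The suspended Db5 lies a ninth above the bass; after resolving down by step to Cb5, the interval above the bass becomes an octave.
Suspension figures are named by those two intervals: 9–8.

9–8 suspension.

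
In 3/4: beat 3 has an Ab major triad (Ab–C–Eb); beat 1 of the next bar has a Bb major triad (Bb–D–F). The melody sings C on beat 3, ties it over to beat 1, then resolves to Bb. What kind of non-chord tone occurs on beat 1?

Suspension.

The harmony at that moment is Bb major triad (Bb, D, F); C is not a chord tone.
It is held over (the same pitch as the preceding C) and left by step down to Bb.
Held over from the previous chord and resolving down by step — a suspension.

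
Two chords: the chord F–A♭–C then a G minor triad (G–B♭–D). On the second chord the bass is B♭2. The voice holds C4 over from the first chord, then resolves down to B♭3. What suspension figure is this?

At the second chord the bass is B♭2. The suspended C4 lies a ninth above the bass; after resolving down by step to B♭3, the interval above the bass becomes an octave.
Suspension figures are named by those two intervals: 9–8.

9–8 suspension.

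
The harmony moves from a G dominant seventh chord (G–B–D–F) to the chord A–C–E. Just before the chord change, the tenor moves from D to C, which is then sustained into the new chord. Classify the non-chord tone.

The harmony at that moment is G dominant seventh chord (G, B, D, F); C is not a chord tone.
It is approached by step down from D and then sustained as the same pitch into the next harmony.
Arriving early and becoming a chord tone when the harmony changes — an anticipation.

C is an anticipation.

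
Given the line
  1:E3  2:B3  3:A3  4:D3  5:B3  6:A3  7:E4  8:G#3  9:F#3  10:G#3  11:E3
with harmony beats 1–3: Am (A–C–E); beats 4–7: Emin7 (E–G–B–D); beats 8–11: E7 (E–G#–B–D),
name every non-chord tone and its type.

B3 (beat 2) — appoggiatura; A3 (beat 6) — escape tone; F#3 (beat 9) — neighbor tone.

The harmony at that moment is A minor triad (A, C, E); B3 is not a chord tone.
It is approached by leap up from E3 and left by step down to A3.
Leap in, step out — an appoggiatura.
The harmony at that moment is E minor seventh chord (E, G, B, D); A3 is not a chord tone.
It is approached by step down from B3 and left by leap up to E4.
Step in, leap out — an escape tone.
The harmony at that moment is E dominant seventh chord (E, G#, B, D); F#3 is not a chord tone.
It is approached by step down from G#3 and left by step up to G#3.
Step away and step back to the same note — a neighbor tone (lower neighbor).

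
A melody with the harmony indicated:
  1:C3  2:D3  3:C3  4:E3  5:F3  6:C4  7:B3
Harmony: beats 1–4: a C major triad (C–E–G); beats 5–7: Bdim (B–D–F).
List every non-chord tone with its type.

D3 (beat 2) — neighbor tone; C4 (beat 6) — appoggiatura.

The harmony at that moment is C major triad (C, E, G); D3 is not a chord tone.
It is approached by step up from C3 and left by step down to C3.
Step away and step back to the same note — a neighbor tone (upper neighbor).
The harmony at that moment is B diminished triad (B, D, F); C4 is not a chord tone.
It is approached by leap up from F3 and left by step down to B3.
Leap in, step out — an appoggiatura.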